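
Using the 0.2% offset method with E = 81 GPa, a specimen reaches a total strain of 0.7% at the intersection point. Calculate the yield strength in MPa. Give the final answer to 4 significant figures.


Offset strain = 0.002
Elastic strain at yield = total_strain - offset = 7e-03 - 0.002 = 5e-03
sigma_y = E * elastic_strain = 81000 * 5e-03
sigma_y = 405 MPa


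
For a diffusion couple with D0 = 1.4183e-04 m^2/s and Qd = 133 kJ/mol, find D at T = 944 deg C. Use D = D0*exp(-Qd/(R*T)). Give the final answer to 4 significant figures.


D = D0 * exp(-Qd / (R*T))
T = 1217.15 K
D = 1.4183e-04 * exp(-133e3 / (8.314 * 1217.15))
D = 2.778e-10 m^2/s


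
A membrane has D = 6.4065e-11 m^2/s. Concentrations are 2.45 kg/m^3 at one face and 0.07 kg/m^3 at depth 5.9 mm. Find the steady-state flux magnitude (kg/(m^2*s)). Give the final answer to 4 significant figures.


J = -D * (dC/dx) = D * (C1 - C2) / dx
J = 6.4065e-11 * (2.45 - 0.07) / 5.9e-03
J = 2.584e-08 kg/(m^2*s)


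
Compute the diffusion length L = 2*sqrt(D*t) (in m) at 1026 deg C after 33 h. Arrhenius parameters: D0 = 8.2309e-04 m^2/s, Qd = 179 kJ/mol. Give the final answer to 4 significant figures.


Step 1: D = D0 * exp(-Qd/(R*T))
T = 1299.15 K
D = 8.2309e-04 * exp(-179e3 / (8.314 * 1299.15)) = 5.22605e-11 m^2/s
Step 2: L = 2*sqrt(D*t)
t = 33 h = 118800 s
L = 2*sqrt(5.22605e-11 * 118800) = 4.983e-03 m


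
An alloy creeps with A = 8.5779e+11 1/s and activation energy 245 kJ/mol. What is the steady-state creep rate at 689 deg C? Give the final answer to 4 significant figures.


rate = A * exp(-Q / (R*T))
T = 689 + 273.15 = 962.15 K
rate = 8.5779e+11 * exp(-245e3 / (8.314 * 962.15))
rate = 0.04285 1/s


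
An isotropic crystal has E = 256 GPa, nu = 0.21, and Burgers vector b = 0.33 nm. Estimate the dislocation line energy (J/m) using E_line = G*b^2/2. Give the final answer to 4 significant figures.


Step 1: G = E / (2*(1+nu))
G = 256 / (2*(1+0.21)) = 105.785 GPa = 1.05785e+11 Pa
Step 2: E_line = G*b^2/2
b = 0.33 nm = 3.3e-10 m
E_line = 0.5 * 1.05785e+11 * (3.3e-10)^2 = 5.76e-09 J/m


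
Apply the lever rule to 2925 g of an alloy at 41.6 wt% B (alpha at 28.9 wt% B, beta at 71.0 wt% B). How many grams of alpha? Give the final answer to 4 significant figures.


f_alpha = (C_beta - C0) / (C_beta - C_alpha)
f_alpha = (71.0 - 41.6) / (71.0 - 28.9) = 0.698337
m_alpha = f_alpha * m_total = 0.698337 * 2925 = 2043 g


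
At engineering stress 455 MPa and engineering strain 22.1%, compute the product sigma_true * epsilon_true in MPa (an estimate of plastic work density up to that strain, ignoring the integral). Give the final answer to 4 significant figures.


sigma_true = sigma_eng * (1 + epsilon_eng)
sigma_true = 455 * (1 + 0.221) = 555.555 MPa
epsilon_true = ln(1 + epsilon_eng)
epsilon_true = ln(1 + 0.221) = 0.19967
sigma_true * epsilon_true = 555.555 * 0.19967 = 110.9 MPa


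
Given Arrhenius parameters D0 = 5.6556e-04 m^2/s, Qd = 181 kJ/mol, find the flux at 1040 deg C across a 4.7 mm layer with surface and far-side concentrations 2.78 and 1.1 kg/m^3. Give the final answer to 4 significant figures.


Step 1: D = D0 * exp(-Qd/(R*T))
T = 1040 + 273.15 = 1313.15 K
D = 5.6556e-04 * exp(-181e3 / (8.314 * 1313.15)) = 3.56762e-11 m^2/s
Step 2: J = D * (C1 - C2) / dx
J = 3.56762e-11 * (2.78 - 1.1) / 4.7e-03
J = 1.275e-08 kg/(m^2*s)


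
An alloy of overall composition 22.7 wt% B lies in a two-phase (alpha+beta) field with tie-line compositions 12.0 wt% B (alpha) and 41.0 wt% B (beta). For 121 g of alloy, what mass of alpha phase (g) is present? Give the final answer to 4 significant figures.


f_alpha = (C_beta - C0) / (C_beta - C_alpha)
f_alpha = (41.0 - 22.7) / (41.0 - 12.0) = 0.631034
m_alpha = f_alpha * m_total = 0.631034 * 121 = 76.36 g


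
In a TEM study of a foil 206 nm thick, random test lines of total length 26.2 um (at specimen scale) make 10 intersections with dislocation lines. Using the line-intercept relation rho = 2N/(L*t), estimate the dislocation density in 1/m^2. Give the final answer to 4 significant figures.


rho = 2N / (L * t)
L = 26.2 um = 2.62e-05 m, t = 206 nm = 2.06e-07 m
rho = 2 * 10 / (2.62e-05 * 2.06e-07)
rho = 3.706e+12 1/m^2


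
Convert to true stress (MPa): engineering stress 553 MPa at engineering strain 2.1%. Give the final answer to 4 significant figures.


sigma_true = sigma_eng * (1 + epsilon_eng)
sigma_true = 553 * (1 + 0.021)
sigma_true = 564.6 MPa


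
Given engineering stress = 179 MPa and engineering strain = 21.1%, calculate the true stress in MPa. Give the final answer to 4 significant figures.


sigma_true = sigma_eng * (1 + epsilon_eng)
sigma_true = 179 * (1 + 0.211)
sigma_true = 216.8 MPa


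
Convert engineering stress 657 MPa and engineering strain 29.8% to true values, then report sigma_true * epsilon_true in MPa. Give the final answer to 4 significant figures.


sigma_true = sigma_eng * (1 + epsilon_eng)
sigma_true = 657 * (1 + 0.298) = 852.786 MPa
epsilon_true = ln(1 + epsilon_eng)
epsilon_true = ln(1 + 0.298) = 0.260825
sigma_true * epsilon_true = 852.786 * 0.260825 = 222.4 MPa


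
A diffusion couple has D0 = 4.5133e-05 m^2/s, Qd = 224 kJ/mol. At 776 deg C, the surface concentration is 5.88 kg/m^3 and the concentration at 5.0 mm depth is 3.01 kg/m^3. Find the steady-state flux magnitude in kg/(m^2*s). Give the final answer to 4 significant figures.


Step 1: D = D0 * exp(-Qd/(R*T))
T = 776 + 273.15 = 1049.15 K
D = 4.5133e-05 * exp(-224e3 / (8.314 * 1049.15)) = 3.17449e-16 m^2/s
Step 2: J = D * (C1 - C2) / dx
J = 3.17449e-16 * (5.88 - 3.01) / 5e-03
J = 1.822e-13 kg/(m^2*s)


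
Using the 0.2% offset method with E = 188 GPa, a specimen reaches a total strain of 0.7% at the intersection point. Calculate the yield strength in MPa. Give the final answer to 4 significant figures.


Offset strain = 0.002
Elastic strain at yield = total_strain - offset = 7e-03 - 0.002 = 5e-03
sigma_y = E * elastic_strain = 188000 * 5e-03
sigma_y = 940 MPa


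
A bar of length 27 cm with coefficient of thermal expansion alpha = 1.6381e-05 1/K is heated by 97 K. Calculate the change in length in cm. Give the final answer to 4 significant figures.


dL = L0 * alpha * dT
dL = 27 * 1.6381e-05 * 97
dL = 0.0429 cm


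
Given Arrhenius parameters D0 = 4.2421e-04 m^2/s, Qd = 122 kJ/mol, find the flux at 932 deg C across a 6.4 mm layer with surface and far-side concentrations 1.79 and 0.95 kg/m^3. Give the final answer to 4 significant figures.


Step 1: D = D0 * exp(-Qd/(R*T))
T = 932 + 273.15 = 1205.15 K
D = 4.2421e-04 * exp(-122e3 / (8.314 * 1205.15)) = 2.18556e-09 m^2/s
Step 2: J = D * (C1 - C2) / dx
J = 2.18556e-09 * (1.79 - 0.95) / 6.4e-03
J = 2.869e-07 kg/(m^2*s)


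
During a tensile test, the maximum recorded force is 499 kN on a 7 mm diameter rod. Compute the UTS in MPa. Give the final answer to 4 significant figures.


A0 = pi*(d/2)^2 = pi*(7/2)^2 = 38.4845 mm^2
UTS = F_max / A0 = 499*1000 / 38.4845
UTS = 12970 MPa


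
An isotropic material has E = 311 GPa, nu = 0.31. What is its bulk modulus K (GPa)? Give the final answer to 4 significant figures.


K = E / (3*(1-2*nu))
K = 311 / (3*(1-2*0.31))
K = 272.8 GPa


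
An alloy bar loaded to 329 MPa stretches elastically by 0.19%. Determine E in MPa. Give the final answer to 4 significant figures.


E = sigma / epsilon
epsilon = 0.19% = 1.9e-03
E = 329 / 1.9e-03
E = 173200 MPa


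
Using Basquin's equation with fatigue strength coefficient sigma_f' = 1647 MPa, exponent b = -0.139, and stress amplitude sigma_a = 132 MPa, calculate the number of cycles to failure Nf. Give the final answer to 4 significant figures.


sigma_a = sigma_f' * (2*Nf)^b
2*Nf = (sigma_a / sigma_f')^(1/b)
2*Nf = (132 / 1647)^(1/-0.139)
2*Nf = 7.68693e+07
Nf = 3.843e+07 cycles


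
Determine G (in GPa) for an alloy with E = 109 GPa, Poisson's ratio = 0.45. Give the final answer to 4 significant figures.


G = E / (2*(1+nu))
G = 109 / (2*(1+0.45))
G = 37.59 GPa


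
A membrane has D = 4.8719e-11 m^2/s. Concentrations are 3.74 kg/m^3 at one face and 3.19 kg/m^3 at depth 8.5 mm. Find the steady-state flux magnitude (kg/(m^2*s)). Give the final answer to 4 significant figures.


J = -D * (dC/dx) = D * (C1 - C2) / dx
J = 4.8719e-11 * (3.74 - 3.19) / 8.5e-03
J = 3.152e-09 kg/(m^2*s)


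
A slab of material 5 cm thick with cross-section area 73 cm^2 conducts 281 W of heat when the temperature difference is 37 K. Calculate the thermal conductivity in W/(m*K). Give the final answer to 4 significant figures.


k = Q*L / (A*dT)
L = 0.05 m, A = 7.3e-03 m^2
k = 281 * 0.05 / (7.3e-03 * 37)
k = 52.02 W/(m*K)


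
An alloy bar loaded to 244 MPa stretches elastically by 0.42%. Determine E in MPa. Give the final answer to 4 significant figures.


E = sigma / epsilon
epsilon = 0.42% = 4.2e-03
E = 244 / 4.2e-03
E = 58100 MPa


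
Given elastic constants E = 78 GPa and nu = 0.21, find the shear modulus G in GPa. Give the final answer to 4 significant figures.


G = E / (2*(1+nu))
G = 78 / (2*(1+0.21))
G = 32.23 GPa


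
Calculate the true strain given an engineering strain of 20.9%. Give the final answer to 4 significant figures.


epsilon_true = ln(1 + epsilon_eng)
epsilon_true = ln(1 + 0.209)
epsilon_true = 0.1898


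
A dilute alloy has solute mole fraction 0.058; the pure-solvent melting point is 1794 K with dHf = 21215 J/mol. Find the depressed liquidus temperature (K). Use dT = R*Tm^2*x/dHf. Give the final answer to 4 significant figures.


dT = R*Tm^2*x / dHf
dT = 8.314 * 1794^2 * 0.058 / 21215
dT = 73.1543 K
T_new = 1794 - 73.1543 = 1721 K


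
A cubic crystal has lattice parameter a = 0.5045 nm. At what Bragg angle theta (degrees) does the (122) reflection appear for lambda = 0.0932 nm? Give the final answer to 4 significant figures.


d = a / sqrt(h^2+k^2+l^2)
d = 0.5045 / sqrt(9) = 0.168167 nm
lambda = 2*d*sin(theta)  =>  sin(theta) = lambda / (2*d)
sin(theta) = 0.0932 / (2 * 0.168167) = 0.277106
theta = 16.09 deg


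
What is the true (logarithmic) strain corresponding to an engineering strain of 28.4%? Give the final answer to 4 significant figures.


epsilon_true = ln(1 + epsilon_eng)
epsilon_true = ln(1 + 0.284)
epsilon_true = 0.25


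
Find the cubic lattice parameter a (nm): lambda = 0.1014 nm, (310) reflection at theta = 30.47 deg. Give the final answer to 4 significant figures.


d = lambda / (2*sin(theta))
d = 0.1014 / (2*sin(30.47 deg))
d = 0.0999828 nm
a = d * sqrt(h^2+k^2+l^2) = 0.0999828 * sqrt(10)
a = 0.3162 nm


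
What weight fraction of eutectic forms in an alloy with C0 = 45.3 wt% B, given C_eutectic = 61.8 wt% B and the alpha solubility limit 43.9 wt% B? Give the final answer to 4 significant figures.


f_primary = (C_e - C0) / (C_e - C_alpha_max)
f_primary = (61.8 - 45.3) / (61.8 - 43.9)
f_primary = 0.921788
f_eutectic = 1 - 0.921788 = 0.07821


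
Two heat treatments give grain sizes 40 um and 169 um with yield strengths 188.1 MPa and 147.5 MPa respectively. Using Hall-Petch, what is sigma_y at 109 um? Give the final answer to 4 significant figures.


sigma_y = sigma0 + k / sqrt(d)
1/sqrt(d1) = 1/sqrt(4e-05) = 158.114;  1/sqrt(d2) = 76.9231
k = (sigma1 - sigma2) / (1/sqrt(d1) - 1/sqrt(d2)) = (188.1 - 147.5) / (158.114 - 76.9231) = 0.500057 MPa*m^0.5
sigma0 = sigma1 - k/sqrt(d1) = 188.1 - 0.500057*158.114 = 109.034 MPa
sigma_y(d3) = 109.034 + 0.500057 / sqrt(1.09e-04) = 156.9 MPa


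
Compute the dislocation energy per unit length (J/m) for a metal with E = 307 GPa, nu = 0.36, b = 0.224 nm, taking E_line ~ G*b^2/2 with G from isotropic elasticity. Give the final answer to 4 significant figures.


Step 1: G = E / (2*(1+nu))
G = 307 / (2*(1+0.36)) = 112.868 GPa = 1.12868e+11 Pa
Step 2: E_line = G*b^2/2
b = 0.224 nm = 2.24e-10 m
E_line = 0.5 * 1.12868e+11 * (2.24e-10)^2 = 2.832e-09 J/m


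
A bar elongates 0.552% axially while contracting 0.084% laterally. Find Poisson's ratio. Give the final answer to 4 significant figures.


nu = -epsilon_lat / epsilon_axial
Lateral strain is contraction (negative), so using magnitudes:
nu = 0.084 / 0.552
nu = 0.1522


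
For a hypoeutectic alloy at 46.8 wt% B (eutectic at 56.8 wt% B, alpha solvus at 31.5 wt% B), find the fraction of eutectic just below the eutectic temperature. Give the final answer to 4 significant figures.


f_primary = (C_e - C0) / (C_e - C_alpha_max)
f_primary = (56.8 - 46.8) / (56.8 - 31.5)
f_primary = 0.395257
f_eutectic = 1 - 0.395257 = 0.6047


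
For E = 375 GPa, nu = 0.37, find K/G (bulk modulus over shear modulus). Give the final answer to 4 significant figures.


G = E / (2*(1+nu))
G = 375 / (2*(1+0.37)) = 136.861 GPa
K = E / (3*(1-2*nu))
K = 375 / (3*(1-2*0.37)) = 480.769 GPa
K/G = 480.769 / 136.861 = 3.513


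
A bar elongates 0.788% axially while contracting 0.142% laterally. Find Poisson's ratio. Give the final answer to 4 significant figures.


nu = -epsilon_lat / epsilon_axial
Lateral strain is contraction (negative), so using magnitudes:
nu = 0.142 / 0.788
nu = 0.1802


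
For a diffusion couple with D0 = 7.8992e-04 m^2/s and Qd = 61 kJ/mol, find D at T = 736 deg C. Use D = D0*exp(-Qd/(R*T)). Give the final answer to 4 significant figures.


D = D0 * exp(-Qd / (R*T))
T = 1009.15 K
D = 7.8992e-04 * exp(-61e3 / (8.314 * 1009.15))
D = 5.496e-07 m^2/s


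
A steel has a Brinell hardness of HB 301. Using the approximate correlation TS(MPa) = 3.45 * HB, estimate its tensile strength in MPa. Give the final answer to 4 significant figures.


TS (MPa) = 3.45 * HB
TS = 3.45 * 301
TS = 1038 MPa


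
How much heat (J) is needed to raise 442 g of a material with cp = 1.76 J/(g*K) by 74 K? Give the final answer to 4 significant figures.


Q = m * cp * dT
Q = 442 * 1.76 * 74
Q = 57570 J


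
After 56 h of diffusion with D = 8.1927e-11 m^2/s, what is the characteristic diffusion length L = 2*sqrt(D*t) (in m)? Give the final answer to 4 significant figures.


t = 56 hr = 201600 s
Diffusion length = 2*sqrt(D*t)
= 2*sqrt(8.1927e-11 * 201600)
= 8.128e-03 m


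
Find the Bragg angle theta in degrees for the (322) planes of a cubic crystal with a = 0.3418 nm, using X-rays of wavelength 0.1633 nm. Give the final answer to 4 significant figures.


d = a / sqrt(h^2+k^2+l^2)
d = 0.3418 / sqrt(17) = 0.0828987 nm
lambda = 2*d*sin(theta)  =>  sin(theta) = lambda / (2*d)
sin(theta) = 0.1633 / (2 * 0.0828987) = 0.984937
theta = 80.04 deg


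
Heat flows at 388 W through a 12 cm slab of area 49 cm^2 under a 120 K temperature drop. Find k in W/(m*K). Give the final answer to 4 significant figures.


k = Q*L / (A*dT)
L = 0.12 m, A = 4.9e-03 m^2
k = 388 * 0.12 / (4.9e-03 * 120)
k = 79.18 W/(m*K)


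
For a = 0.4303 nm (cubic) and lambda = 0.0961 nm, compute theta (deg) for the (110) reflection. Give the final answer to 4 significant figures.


d = a / sqrt(h^2+k^2+l^2)
d = 0.4303 / sqrt(2) = 0.304268 nm
lambda = 2*d*sin(theta)  =>  sin(theta) = lambda / (2*d)
sin(theta) = 0.0961 / (2 * 0.304268) = 0.15792
theta = 9.086 deg


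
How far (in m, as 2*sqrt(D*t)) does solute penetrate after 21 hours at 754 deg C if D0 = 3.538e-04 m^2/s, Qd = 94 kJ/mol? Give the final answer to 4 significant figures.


Step 1: D = D0 * exp(-Qd/(R*T))
T = 1027.15 K
D = 3.538e-04 * exp(-94e3 / (8.314 * 1027.15)) = 5.86561e-09 m^2/s
Step 2: L = 2*sqrt(D*t)
t = 21 h = 75600 s
L = 2*sqrt(5.86561e-09 * 75600) = 0.04212 m


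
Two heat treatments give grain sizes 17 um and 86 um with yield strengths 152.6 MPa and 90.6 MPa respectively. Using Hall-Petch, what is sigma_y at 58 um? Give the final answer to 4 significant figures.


sigma_y = sigma0 + k / sqrt(d)
1/sqrt(d1) = 1/sqrt(1.7e-05) = 242.536;  1/sqrt(d2) = 107.833
k = (sigma1 - sigma2) / (1/sqrt(d1) - 1/sqrt(d2)) = (152.6 - 90.6) / (242.536 - 107.833) = 0.460272 MPa*m^0.5
sigma0 = sigma1 - k/sqrt(d1) = 152.6 - 0.460272*242.536 = 40.9676 MPa
sigma_y(d3) = 40.9676 + 0.460272 / sqrt(5.8e-05) = 101.4 MPa


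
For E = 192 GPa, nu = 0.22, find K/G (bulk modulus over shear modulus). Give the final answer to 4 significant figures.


G = E / (2*(1+nu))
G = 192 / (2*(1+0.22)) = 78.6885 GPa
K = E / (3*(1-2*nu))
K = 192 / (3*(1-2*0.22)) = 114.286 GPa
K/G = 114.286 / 78.6885 = 1.452


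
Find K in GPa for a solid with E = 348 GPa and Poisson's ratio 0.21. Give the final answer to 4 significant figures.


K = E / (3*(1-2*nu))
K = 348 / (3*(1-2*0.21))
K = 200 GPa


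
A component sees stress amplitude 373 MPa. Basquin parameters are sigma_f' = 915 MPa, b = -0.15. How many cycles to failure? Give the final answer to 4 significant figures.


sigma_a = sigma_f' * (2*Nf)^b
2*Nf = (sigma_a / sigma_f')^(1/b)
2*Nf = (373 / 915)^(1/-0.15)
2*Nf = 396.353
Nf = 198.2 cycles


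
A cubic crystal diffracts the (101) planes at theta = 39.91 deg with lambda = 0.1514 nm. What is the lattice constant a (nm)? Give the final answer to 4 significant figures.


d = lambda / (2*sin(theta))
d = 0.1514 / (2*sin(39.91 deg))
d = 0.117989 nm
a = d * sqrt(h^2+k^2+l^2) = 0.117989 * sqrt(2)
a = 0.1669 nm


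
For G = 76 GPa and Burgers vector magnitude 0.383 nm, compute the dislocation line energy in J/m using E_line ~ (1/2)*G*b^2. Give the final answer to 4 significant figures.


E = G*b^2/2
b = 0.383 nm = 3.83e-10 m
G = 76 GPa = 7.6e+10 Pa
E = 0.5 * 7.6e+10 * (3.83e-10)^2
E = 5.574e-09 J/m


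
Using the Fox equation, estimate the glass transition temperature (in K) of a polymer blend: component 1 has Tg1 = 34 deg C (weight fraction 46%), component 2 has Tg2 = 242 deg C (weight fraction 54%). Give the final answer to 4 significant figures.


1/Tg = w1/Tg1 + w2/Tg2 (in Kelvin)
Tg1 = 307.15 K, Tg2 = 515.15 K
1/Tg = 0.46/307.15 + 0.54/515.15
Tg = 392.8 K


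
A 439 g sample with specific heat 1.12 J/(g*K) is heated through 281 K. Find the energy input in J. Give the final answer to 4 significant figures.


Q = m * cp * dT
Q = 439 * 1.12 * 281
Q = 138200 J


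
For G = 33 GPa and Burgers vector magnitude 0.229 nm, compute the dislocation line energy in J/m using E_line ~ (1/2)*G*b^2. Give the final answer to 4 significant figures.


E = G*b^2/2
b = 0.229 nm = 2.29e-10 m
G = 33 GPa = 3.3e+10 Pa
E = 0.5 * 3.3e+10 * (2.29e-10)^2
E = 8.653e-10 J/m


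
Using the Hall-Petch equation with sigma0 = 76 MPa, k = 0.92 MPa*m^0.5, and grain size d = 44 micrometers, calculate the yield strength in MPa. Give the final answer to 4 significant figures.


sigma_y = sigma0 + k / sqrt(d)
d = 44 um = 4.4e-05 m
sigma_y = 76 + 0.92 / sqrt(4.4e-05)
sigma_y = 214.7 MPa


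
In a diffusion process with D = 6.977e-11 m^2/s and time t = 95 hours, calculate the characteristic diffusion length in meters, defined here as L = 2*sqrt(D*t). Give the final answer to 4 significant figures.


t = 95 hr = 342000 s
Diffusion length = 2*sqrt(D*t)
= 2*sqrt(6.977e-11 * 342000)
= 9.77e-03 m


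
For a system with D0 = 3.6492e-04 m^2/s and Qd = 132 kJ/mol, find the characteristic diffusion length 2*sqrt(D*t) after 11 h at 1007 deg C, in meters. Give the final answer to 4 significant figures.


Step 1: D = D0 * exp(-Qd/(R*T))
T = 1280.15 K
D = 3.6492e-04 * exp(-132e3 / (8.314 * 1280.15)) = 1.49947e-09 m^2/s
Step 2: L = 2*sqrt(D*t)
t = 11 h = 39600 s
L = 2*sqrt(1.49947e-09 * 39600) = 0.01541 m


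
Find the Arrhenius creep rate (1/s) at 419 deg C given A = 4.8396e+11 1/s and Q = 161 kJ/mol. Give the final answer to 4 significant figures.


rate = A * exp(-Q / (R*T))
T = 419 + 273.15 = 692.15 K
rate = 4.8396e+11 * exp(-161e3 / (8.314 * 692.15))
rate = 0.3421 1/s


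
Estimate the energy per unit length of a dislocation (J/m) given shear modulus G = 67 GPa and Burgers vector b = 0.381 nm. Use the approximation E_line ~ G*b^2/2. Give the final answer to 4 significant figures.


E = G*b^2/2
b = 0.381 nm = 3.81e-10 m
G = 67 GPa = 6.7e+10 Pa
E = 0.5 * 6.7e+10 * (3.81e-10)^2
E = 4.863e-09 J/m


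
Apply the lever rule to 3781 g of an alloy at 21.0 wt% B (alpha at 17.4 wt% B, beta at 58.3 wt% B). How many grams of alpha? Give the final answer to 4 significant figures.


f_alpha = (C_beta - C0) / (C_beta - C_alpha)
f_alpha = (58.3 - 21.0) / (58.3 - 17.4) = 0.91198
m_alpha = f_alpha * m_total = 0.91198 * 3781 = 3448 g


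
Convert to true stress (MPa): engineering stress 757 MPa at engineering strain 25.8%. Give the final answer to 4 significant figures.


sigma_true = sigma_eng * (1 + epsilon_eng)
sigma_true = 757 * (1 + 0.258)
sigma_true = 952.3 MPa


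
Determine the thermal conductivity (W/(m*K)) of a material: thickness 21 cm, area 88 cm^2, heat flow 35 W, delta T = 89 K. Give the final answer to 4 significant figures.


k = Q*L / (A*dT)
L = 0.21 m, A = 8.8e-03 m^2
k = 35 * 0.21 / (8.8e-03 * 89)
k = 9.385 W/(m*K)


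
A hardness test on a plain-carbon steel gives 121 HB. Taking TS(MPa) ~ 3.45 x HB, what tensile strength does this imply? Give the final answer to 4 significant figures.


TS (MPa) = 3.45 * HB
TS = 3.45 * 121
TS = 417.5 MPa


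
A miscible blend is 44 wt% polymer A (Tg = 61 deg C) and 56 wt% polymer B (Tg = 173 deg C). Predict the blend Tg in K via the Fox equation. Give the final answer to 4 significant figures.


1/Tg = w1/Tg1 + w2/Tg2 (in Kelvin)
Tg1 = 334.15 K, Tg2 = 446.15 K
1/Tg = 0.44/334.15 + 0.56/446.15
Tg = 388.8 K


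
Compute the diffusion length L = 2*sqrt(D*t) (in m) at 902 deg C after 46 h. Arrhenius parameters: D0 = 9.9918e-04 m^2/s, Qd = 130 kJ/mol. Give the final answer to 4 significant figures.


Step 1: D = D0 * exp(-Qd/(R*T))
T = 1175.15 K
D = 9.9918e-04 * exp(-130e3 / (8.314 * 1175.15)) = 1.66349e-09 m^2/s
Step 2: L = 2*sqrt(D*t)
t = 46 h = 165600 s
L = 2*sqrt(1.66349e-09 * 165600) = 0.03319 m


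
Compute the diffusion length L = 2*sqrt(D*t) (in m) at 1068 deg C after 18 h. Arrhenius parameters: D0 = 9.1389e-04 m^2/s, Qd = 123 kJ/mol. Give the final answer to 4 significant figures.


Step 1: D = D0 * exp(-Qd/(R*T))
T = 1341.15 K
D = 9.1389e-04 * exp(-123e3 / (8.314 * 1341.15)) = 1.47965e-08 m^2/s
Step 2: L = 2*sqrt(D*t)
t = 18 h = 64800 s
L = 2*sqrt(1.47965e-08 * 64800) = 0.06193 m


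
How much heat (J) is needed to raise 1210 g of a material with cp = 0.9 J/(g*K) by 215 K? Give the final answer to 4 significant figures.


Q = m * cp * dT
Q = 1210 * 0.9 * 215
Q = 234100 J


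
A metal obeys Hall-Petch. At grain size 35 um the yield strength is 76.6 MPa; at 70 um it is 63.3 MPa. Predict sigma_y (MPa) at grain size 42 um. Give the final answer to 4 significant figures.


sigma_y = sigma0 + k / sqrt(d)
1/sqrt(d1) = 1/sqrt(3.5e-05) = 169.031;  1/sqrt(d2) = 119.523
k = (sigma1 - sigma2) / (1/sqrt(d1) - 1/sqrt(d2)) = (76.6 - 63.3) / (169.031 - 119.523) = 0.268644 MPa*m^0.5
sigma0 = sigma1 - k/sqrt(d1) = 76.6 - 0.268644*169.031 = 31.191 MPa
sigma_y(d3) = 31.191 + 0.268644 / sqrt(4.2e-05) = 72.64 MPa


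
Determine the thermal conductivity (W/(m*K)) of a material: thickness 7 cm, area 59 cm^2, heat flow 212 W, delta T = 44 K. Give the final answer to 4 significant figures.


k = Q*L / (A*dT)
L = 0.07 m, A = 5.9e-03 m^2
k = 212 * 0.07 / (5.9e-03 * 44)
k = 57.16 W/(m*K)


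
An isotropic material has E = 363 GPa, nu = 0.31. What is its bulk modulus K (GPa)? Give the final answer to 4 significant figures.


K = E / (3*(1-2*nu))
K = 363 / (3*(1-2*0.31))
K = 318.4 GPa


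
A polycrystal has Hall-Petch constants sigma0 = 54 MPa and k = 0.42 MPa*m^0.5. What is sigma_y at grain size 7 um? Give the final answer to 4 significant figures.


sigma_y = sigma0 + k / sqrt(d)
d = 7 um = 7e-06 m
sigma_y = 54 + 0.42 / sqrt(7e-06)
sigma_y = 212.7 MPa


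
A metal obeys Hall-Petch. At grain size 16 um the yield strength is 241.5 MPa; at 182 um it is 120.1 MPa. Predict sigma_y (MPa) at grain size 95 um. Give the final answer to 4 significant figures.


sigma_y = sigma0 + k / sqrt(d)
1/sqrt(d1) = 1/sqrt(1.6e-05) = 250;  1/sqrt(d2) = 74.1249
k = (sigma1 - sigma2) / (1/sqrt(d1) - 1/sqrt(d2)) = (241.5 - 120.1) / (250 - 74.1249) = 0.690263 MPa*m^0.5
sigma0 = sigma1 - k/sqrt(d1) = 241.5 - 0.690263*250 = 68.9343 MPa
sigma_y(d3) = 68.9343 + 0.690263 / sqrt(9.5e-05) = 139.8 MPa


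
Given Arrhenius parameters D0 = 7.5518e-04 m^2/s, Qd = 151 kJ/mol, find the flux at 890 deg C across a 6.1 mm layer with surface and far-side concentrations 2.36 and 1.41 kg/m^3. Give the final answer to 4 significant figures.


Step 1: D = D0 * exp(-Qd/(R*T))
T = 890 + 273.15 = 1163.15 K
D = 7.5518e-04 * exp(-151e3 / (8.314 * 1163.15)) = 1.24943e-10 m^2/s
Step 2: J = D * (C1 - C2) / dx
J = 1.24943e-10 * (2.36 - 1.41) / 6.1e-03
J = 1.946e-08 kg/(m^2*s)


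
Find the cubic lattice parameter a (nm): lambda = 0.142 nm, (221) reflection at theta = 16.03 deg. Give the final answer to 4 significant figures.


d = lambda / (2*sin(theta))
d = 0.142 / (2*sin(16.03 deg))
d = 0.257115 nm
a = d * sqrt(h^2+k^2+l^2) = 0.257115 * sqrt(9)
a = 0.7713 nm


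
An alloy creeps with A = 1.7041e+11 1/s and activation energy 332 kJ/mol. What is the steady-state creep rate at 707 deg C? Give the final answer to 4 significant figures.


rate = A * exp(-Q / (R*T))
T = 707 + 273.15 = 980.15 K
rate = 1.7041e+11 * exp(-332e3 / (8.314 * 980.15))
rate = 3.449e-07 1/s


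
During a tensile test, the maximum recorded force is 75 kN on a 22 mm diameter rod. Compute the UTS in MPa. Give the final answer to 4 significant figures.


A0 = pi*(d/2)^2 = pi*(22/2)^2 = 380.133 mm^2
UTS = F_max / A0 = 75*1000 / 380.133
UTS = 197.3 MPa


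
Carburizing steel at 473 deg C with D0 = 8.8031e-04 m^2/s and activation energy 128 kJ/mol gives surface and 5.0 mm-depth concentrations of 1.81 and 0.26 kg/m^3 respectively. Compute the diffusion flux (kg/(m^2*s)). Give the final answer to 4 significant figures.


Step 1: D = D0 * exp(-Qd/(R*T))
T = 473 + 273.15 = 746.15 K
D = 8.8031e-04 * exp(-128e3 / (8.314 * 746.15)) = 9.62946e-13 m^2/s
Step 2: J = D * (C1 - C2) / dx
J = 9.62946e-13 * (1.81 - 0.26) / 5e-03
J = 2.985e-10 kg/(m^2*s)


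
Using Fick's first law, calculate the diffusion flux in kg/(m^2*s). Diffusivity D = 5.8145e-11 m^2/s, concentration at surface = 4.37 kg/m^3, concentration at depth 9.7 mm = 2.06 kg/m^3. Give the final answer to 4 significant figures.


J = -D * (dC/dx) = D * (C1 - C2) / dx
J = 5.8145e-11 * (4.37 - 2.06) / 9.7e-03
J = 1.385e-08 kg/(m^2*s)


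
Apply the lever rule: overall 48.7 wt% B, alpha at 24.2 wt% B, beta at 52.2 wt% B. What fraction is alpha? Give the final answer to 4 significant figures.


f_alpha = (C_beta - C0) / (C_beta - C_alpha)
f_alpha = (52.2 - 48.7) / (52.2 - 24.2)
f_alpha = 0.125


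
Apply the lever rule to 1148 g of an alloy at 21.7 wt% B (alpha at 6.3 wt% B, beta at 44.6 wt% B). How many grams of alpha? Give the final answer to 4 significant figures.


f_alpha = (C_beta - C0) / (C_beta - C_alpha)
f_alpha = (44.6 - 21.7) / (44.6 - 6.3) = 0.597911
m_alpha = f_alpha * m_total = 0.597911 * 1148 = 686.4 g


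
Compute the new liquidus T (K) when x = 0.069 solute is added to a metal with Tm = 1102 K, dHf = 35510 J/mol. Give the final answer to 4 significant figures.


dT = R*Tm^2*x / dHf
dT = 8.314 * 1102^2 * 0.069 / 35510
dT = 19.6188 K
T_new = 1102 - 19.6188 = 1082 K


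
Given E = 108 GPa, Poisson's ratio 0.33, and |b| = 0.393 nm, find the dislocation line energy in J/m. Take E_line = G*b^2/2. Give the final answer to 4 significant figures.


Step 1: G = E / (2*(1+nu))
G = 108 / (2*(1+0.33)) = 40.6015 GPa = 4.06015e+10 Pa
Step 2: E_line = G*b^2/2
b = 0.393 nm = 3.93e-10 m
E_line = 0.5 * 4.06015e+10 * (3.93e-10)^2 = 3.135e-09 J/m


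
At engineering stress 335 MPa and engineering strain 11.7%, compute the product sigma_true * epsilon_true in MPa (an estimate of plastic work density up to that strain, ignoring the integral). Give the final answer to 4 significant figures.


sigma_true = sigma_eng * (1 + epsilon_eng)
sigma_true = 335 * (1 + 0.117) = 374.195 MPa
epsilon_true = ln(1 + epsilon_eng)
epsilon_true = ln(1 + 0.117) = 0.110647
sigma_true * epsilon_true = 374.195 * 0.110647 = 41.4 MPa


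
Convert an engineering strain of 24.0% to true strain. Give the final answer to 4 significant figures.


epsilon_true = ln(1 + epsilon_eng)
epsilon_true = ln(1 + 0.24)
epsilon_true = 0.2151


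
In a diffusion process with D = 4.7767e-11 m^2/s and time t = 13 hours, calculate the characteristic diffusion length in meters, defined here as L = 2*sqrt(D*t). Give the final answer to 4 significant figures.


t = 13 hr = 46800 s
Diffusion length = 2*sqrt(D*t)
= 2*sqrt(4.7767e-11 * 46800)
= 2.99e-03 m


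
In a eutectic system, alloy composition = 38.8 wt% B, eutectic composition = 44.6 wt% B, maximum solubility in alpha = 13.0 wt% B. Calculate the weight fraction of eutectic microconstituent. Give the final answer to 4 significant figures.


f_primary = (C_e - C0) / (C_e - C_alpha_max)
f_primary = (44.6 - 38.8) / (44.6 - 13.0)
f_primary = 0.183544
f_eutectic = 1 - 0.183544 = 0.8165


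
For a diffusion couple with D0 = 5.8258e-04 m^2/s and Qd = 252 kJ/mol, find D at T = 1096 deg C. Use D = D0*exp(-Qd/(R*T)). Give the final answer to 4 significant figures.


D = D0 * exp(-Qd / (R*T))
T = 1369.15 K
D = 5.8258e-04 * exp(-252e3 / (8.314 * 1369.15))
D = 1.416e-13 m^2/s


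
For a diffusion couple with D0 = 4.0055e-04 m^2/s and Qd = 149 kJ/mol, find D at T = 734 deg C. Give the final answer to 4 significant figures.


D = D0 * exp(-Qd / (R*T))
T = 1007.15 K
D = 4.0055e-04 * exp(-149e3 / (8.314 * 1007.15))
D = 7.493e-12 m^2/s


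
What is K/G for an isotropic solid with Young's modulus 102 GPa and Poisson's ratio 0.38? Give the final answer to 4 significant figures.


G = E / (2*(1+nu))
G = 102 / (2*(1+0.38)) = 36.9565 GPa
K = E / (3*(1-2*nu))
K = 102 / (3*(1-2*0.38)) = 141.667 GPa
K/G = 141.667 / 36.9565 = 3.833


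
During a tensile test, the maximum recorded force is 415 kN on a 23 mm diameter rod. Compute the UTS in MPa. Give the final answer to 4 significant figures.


A0 = pi*(d/2)^2 = pi*(23/2)^2 = 415.476 mm^2
UTS = F_max / A0 = 415*1000 / 415.476
UTS = 998.9 MPa


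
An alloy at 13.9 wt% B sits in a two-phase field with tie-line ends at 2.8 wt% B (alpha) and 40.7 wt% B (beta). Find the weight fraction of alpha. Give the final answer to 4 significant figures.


f_alpha = (C_beta - C0) / (C_beta - C_alpha)
f_alpha = (40.7 - 13.9) / (40.7 - 2.8)
f_alpha = 0.7071


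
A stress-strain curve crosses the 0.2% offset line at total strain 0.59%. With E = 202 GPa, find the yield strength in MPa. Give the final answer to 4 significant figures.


Offset strain = 0.002
Elastic strain at yield = total_strain - offset = 5.9e-03 - 0.002 = 3.9e-03
sigma_y = E * elastic_strain = 202000 * 3.9e-03
sigma_y = 787.8 MPa


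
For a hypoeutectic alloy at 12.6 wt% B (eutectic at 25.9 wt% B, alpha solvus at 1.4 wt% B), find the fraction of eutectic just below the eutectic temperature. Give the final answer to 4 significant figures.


f_primary = (C_e - C0) / (C_e - C_alpha_max)
f_primary = (25.9 - 12.6) / (25.9 - 1.4)
f_primary = 0.542857
f_eutectic = 1 - 0.542857 = 0.4571


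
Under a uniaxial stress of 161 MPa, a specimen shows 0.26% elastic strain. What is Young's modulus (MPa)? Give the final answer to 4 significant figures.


E = sigma / epsilon
epsilon = 0.26% = 2.6e-03
E = 161 / 2.6e-03
E = 61920 MPa


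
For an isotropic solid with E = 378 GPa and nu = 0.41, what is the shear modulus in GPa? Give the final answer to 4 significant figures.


G = E / (2*(1+nu))
G = 378 / (2*(1+0.41))
G = 134 GPa


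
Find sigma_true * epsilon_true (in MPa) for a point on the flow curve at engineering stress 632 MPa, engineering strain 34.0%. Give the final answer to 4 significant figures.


sigma_true = sigma_eng * (1 + epsilon_eng)
sigma_true = 632 * (1 + 0.34) = 846.88 MPa
epsilon_true = ln(1 + epsilon_eng)
epsilon_true = ln(1 + 0.34) = 0.29267
sigma_true * epsilon_true = 846.88 * 0.29267 = 247.9 MPa


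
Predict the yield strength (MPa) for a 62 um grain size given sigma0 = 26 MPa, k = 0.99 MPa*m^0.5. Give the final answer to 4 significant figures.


sigma_y = sigma0 + k / sqrt(d)
d = 62 um = 6.2e-05 m
sigma_y = 26 + 0.99 / sqrt(6.2e-05)
sigma_y = 151.7 MPa


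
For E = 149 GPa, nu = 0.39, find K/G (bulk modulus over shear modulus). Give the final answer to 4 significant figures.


G = E / (2*(1+nu))
G = 149 / (2*(1+0.39)) = 53.5971 GPa
K = E / (3*(1-2*nu))
K = 149 / (3*(1-2*0.39)) = 225.758 GPa
K/G = 225.758 / 53.5971 = 4.212


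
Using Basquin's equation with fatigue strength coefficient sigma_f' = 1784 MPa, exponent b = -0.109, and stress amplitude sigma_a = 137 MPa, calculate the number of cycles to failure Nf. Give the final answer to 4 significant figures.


sigma_a = sigma_f' * (2*Nf)^b
2*Nf = (sigma_a / sigma_f')^(1/b)
2*Nf = (137 / 1784)^(1/-0.109)
2*Nf = 1.68411e+10
Nf = 8.421e+09 cycles


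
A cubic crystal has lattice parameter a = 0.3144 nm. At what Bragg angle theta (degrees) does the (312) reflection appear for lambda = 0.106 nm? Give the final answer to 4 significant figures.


d = a / sqrt(h^2+k^2+l^2)
d = 0.3144 / sqrt(14) = 0.0840269 nm
lambda = 2*d*sin(theta)  =>  sin(theta) = lambda / (2*d)
sin(theta) = 0.106 / (2 * 0.0840269) = 0.63075
theta = 39.11 deg


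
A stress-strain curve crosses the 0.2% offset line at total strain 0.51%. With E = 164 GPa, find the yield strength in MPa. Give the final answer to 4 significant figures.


Offset strain = 0.002
Elastic strain at yield = total_strain - offset = 5.1e-03 - 0.002 = 3.1e-03
sigma_y = E * elastic_strain = 164000 * 3.1e-03
sigma_y = 508.4 MPa


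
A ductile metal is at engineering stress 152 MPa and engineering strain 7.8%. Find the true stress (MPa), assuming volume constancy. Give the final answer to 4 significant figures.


sigma_true = sigma_eng * (1 + epsilon_eng)
sigma_true = 152 * (1 + 0.078)
sigma_true = 163.9 MPa


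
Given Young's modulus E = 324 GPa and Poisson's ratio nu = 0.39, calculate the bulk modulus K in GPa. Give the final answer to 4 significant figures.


K = E / (3*(1-2*nu))
K = 324 / (3*(1-2*0.39))
K = 490.9 GPa


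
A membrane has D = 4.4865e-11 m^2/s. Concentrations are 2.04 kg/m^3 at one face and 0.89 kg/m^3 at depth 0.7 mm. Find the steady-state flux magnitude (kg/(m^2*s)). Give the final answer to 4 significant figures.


J = -D * (dC/dx) = D * (C1 - C2) / dx
J = 4.4865e-11 * (2.04 - 0.89) / 7e-04
J = 7.371e-08 kg/(m^2*s)


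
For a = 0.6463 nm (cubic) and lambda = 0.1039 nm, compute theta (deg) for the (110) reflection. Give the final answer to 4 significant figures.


d = a / sqrt(h^2+k^2+l^2)
d = 0.6463 / sqrt(2) = 0.457003 nm
lambda = 2*d*sin(theta)  =>  sin(theta) = lambda / (2*d)
sin(theta) = 0.1039 / (2 * 0.457003) = 0.113675
theta = 6.527 deg


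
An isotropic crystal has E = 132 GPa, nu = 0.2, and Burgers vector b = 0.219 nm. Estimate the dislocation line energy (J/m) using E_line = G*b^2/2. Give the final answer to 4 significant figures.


Step 1: G = E / (2*(1+nu))
G = 132 / (2*(1+0.2)) = 55 GPa = 5.5e+10 Pa
Step 2: E_line = G*b^2/2
b = 0.219 nm = 2.19e-10 m
E_line = 0.5 * 5.5e+10 * (2.19e-10)^2 = 1.319e-09 J/m


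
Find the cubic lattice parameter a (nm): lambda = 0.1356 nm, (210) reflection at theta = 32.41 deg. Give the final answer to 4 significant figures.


d = lambda / (2*sin(theta))
d = 0.1356 / (2*sin(32.41 deg))
d = 0.126499 nm
a = d * sqrt(h^2+k^2+l^2) = 0.126499 * sqrt(5)
a = 0.2829 nm


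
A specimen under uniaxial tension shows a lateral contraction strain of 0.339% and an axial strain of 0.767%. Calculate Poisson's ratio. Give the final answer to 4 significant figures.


nu = -epsilon_lat / epsilon_axial
Lateral strain is contraction (negative), so using magnitudes:
nu = 0.339 / 0.767
nu = 0.442


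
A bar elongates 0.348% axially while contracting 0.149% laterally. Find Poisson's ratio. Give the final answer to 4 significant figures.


nu = -epsilon_lat / epsilon_axial
Lateral strain is contraction (negative), so using magnitudes:
nu = 0.149 / 0.348
nu = 0.4282


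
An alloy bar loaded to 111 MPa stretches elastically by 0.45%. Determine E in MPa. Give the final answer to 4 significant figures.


E = sigma / epsilon
epsilon = 0.45% = 4.5e-03
E = 111 / 4.5e-03
E = 24670 MPa


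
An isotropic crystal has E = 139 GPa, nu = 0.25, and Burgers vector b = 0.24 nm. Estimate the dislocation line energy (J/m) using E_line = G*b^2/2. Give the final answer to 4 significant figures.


Step 1: G = E / (2*(1+nu))
G = 139 / (2*(1+0.25)) = 55.6 GPa = 5.56e+10 Pa
Step 2: E_line = G*b^2/2
b = 0.24 nm = 2.4e-10 m
E_line = 0.5 * 5.56e+10 * (2.4e-10)^2 = 1.601e-09 J/m


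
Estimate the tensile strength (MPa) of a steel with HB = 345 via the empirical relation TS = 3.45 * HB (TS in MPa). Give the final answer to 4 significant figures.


TS (MPa) = 3.45 * HB
TS = 3.45 * 345
TS = 1190 MPa


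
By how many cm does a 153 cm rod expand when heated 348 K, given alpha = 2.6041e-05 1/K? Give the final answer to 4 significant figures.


dL = L0 * alpha * dT
dL = 153 * 2.6041e-05 * 348
dL = 1.387 cm


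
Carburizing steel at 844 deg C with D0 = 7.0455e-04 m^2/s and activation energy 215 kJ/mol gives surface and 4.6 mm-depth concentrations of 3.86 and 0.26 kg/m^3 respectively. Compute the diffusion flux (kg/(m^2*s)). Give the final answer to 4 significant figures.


Step 1: D = D0 * exp(-Qd/(R*T))
T = 844 + 273.15 = 1117.15 K
D = 7.0455e-04 * exp(-215e3 / (8.314 * 1117.15)) = 6.23423e-14 m^2/s
Step 2: J = D * (C1 - C2) / dx
J = 6.23423e-14 * (3.86 - 0.26) / 4.6e-03
J = 4.879e-11 kg/(m^2*s)


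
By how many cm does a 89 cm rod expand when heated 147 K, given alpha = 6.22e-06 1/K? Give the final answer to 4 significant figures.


dL = L0 * alpha * dT
dL = 89 * 6.22e-06 * 147
dL = 0.08138 cm


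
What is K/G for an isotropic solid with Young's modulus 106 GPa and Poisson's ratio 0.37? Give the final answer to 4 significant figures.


G = E / (2*(1+nu))
G = 106 / (2*(1+0.37)) = 38.6861 GPa
K = E / (3*(1-2*nu))
K = 106 / (3*(1-2*0.37)) = 135.897 GPa
K/G = 135.897 / 38.6861 = 3.513


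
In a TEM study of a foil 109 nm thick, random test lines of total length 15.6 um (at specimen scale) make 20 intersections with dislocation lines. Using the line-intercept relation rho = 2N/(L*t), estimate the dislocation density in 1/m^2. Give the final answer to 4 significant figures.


rho = 2N / (L * t)
L = 15.6 um = 1.56e-05 m, t = 109 nm = 1.09e-07 m
rho = 2 * 20 / (1.56e-05 * 1.09e-07)
rho = 2.352e+13 1/m^2


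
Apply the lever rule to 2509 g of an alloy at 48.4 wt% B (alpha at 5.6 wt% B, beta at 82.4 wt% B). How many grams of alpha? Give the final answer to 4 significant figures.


f_alpha = (C_beta - C0) / (C_beta - C_alpha)
f_alpha = (82.4 - 48.4) / (82.4 - 5.6) = 0.442708
m_alpha = f_alpha * m_total = 0.442708 * 2509 = 1111 g


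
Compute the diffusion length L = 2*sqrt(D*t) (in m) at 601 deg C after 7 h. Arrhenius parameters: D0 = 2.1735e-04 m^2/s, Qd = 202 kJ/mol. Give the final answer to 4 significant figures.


Step 1: D = D0 * exp(-Qd/(R*T))
T = 874.15 K
D = 2.1735e-04 * exp(-202e3 / (8.314 * 874.15)) = 1.84611e-16 m^2/s
Step 2: L = 2*sqrt(D*t)
t = 7 h = 25200 s
L = 2*sqrt(1.84611e-16 * 25200) = 4.314e-06 m


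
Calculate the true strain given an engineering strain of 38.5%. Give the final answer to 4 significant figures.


epsilon_true = ln(1 + epsilon_eng)
epsilon_true = ln(1 + 0.385)
epsilon_true = 0.3257


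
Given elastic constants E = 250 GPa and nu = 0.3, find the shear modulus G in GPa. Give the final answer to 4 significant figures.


G = E / (2*(1+nu))
G = 250 / (2*(1+0.3))
G = 96.15 GPa


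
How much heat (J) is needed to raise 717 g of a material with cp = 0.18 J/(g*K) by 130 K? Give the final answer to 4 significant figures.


Q = m * cp * dT
Q = 717 * 0.18 * 130
Q = 16780 J


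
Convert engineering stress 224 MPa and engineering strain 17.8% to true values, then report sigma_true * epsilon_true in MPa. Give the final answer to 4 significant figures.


sigma_true = sigma_eng * (1 + epsilon_eng)
sigma_true = 224 * (1 + 0.178) = 263.872 MPa
epsilon_true = ln(1 + epsilon_eng)
epsilon_true = ln(1 + 0.178) = 0.163818
sigma_true * epsilon_true = 263.872 * 0.163818 = 43.23 MPa
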